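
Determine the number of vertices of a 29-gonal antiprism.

An antiprism on an n-gon has two n-gon caps and 2n triangles: V = 2·29 = 58, E = 4·29 = 116, F = 2·29 + 2 = 60.

58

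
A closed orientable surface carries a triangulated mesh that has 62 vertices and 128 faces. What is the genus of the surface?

Every face is a triangle, so 2E = 3·128 = 384, giving E = 192.
χ = V − E + F = 62 − 192 + 128 = -2.
For a closed orientable surface χ = 2 − 2g, so g = (2 − (-2))/2 = 2.

2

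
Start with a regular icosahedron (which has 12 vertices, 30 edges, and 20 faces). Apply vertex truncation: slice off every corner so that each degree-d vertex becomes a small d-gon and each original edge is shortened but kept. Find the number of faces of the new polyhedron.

Truncation replaces each original edge-end by a new vertex, so V′ = 2E = 60.
Each original edge survives, and each old vertex of degree d contributes d new edges; summing degrees gives Σd = 2E, so E′ = E + 2E = 3E = 90.
Each original face survives and each original vertex becomes one new face: F′ = F + V = 32.

32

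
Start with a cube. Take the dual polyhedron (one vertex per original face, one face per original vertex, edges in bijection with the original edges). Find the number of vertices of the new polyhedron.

6

The base solid has V = 8, E = 12, F = 6.
The dual swaps V and F and preserves E: V′ = F = 6, E′ = E = 12, F′ = V = 8.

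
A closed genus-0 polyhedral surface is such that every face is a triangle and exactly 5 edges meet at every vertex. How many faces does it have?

20

Each face has 3 edges and each edge borders two faces, so 2E = 3F.
Each vertex has degree 5, so 5V = 2E and hence V = 3F/5.
Euler: V − E + F = 2 ⇒ (3F/5) − (3F/2) + F = 2.
Multiply by 10: (6 − 15 + 10)F = 20, i.e. 1F = 20.
So F = 20, E = 3·20/2 = 30, V = 3·20/5 = 12.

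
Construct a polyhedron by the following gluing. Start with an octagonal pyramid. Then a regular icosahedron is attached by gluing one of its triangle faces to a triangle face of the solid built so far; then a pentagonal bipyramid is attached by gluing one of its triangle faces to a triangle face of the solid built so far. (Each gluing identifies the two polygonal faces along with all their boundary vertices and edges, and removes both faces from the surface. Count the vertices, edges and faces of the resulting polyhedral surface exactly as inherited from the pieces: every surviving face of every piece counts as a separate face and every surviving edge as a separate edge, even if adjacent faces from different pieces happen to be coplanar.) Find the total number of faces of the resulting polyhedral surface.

An octagonal pyramid: V=9, E=16, F=9.
Attach a regular icosahedron (V=12, E=30, F=20) along a 3-gon: merge 3 vertices and 3 edges, delete both glued faces → V=18, E=43, F=27.
Attach a pentagonal bipyramid (V=7, E=15, F=10) along a 3-gon: merge 3 vertices and 3 edges, delete both glued faces → V=22, E=55, F=35.
Check: V − E + F = 22 − 55 + 35 = 2.

35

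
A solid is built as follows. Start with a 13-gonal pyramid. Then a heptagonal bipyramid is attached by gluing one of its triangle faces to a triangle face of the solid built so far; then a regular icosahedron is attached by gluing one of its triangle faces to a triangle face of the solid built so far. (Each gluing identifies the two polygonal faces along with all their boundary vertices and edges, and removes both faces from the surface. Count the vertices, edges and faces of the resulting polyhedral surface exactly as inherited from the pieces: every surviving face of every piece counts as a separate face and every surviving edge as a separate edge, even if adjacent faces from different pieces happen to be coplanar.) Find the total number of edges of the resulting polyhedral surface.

71

A 13-gonal pyramid: V=14, E=26, F=14.
Attach a heptagonal bipyramid (V=9, E=21, F=14) along a 3-gon: merge 3 vertices and 3 edges, delete both glued faces → V=20, E=44, F=26.
Attach a regular icosahedron (V=12, E=30, F=20) along a 3-gon: merge 3 vertices and 3 edges, delete both glued faces → V=29, E=71, F=44.
Check: V − E + F = 29 − 71 + 44 = 2.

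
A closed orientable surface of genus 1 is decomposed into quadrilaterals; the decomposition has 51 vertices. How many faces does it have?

χ = 2 − 2·1 = 0, and every face is a square so 4F = 2E.
V − E + F = 0 with E = 4F/2 gives 51 − (4/2 − 1)·F = 0, so F = 51 and E = 102.

51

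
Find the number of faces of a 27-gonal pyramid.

28

A pyramid on an n-gon base has one n-gon and n triangles: V = 27 + 1 = 28, E = 2·27 = 54, F = 27 + 1 = 28.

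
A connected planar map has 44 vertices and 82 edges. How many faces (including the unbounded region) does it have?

Euler's formula for a connected plane graph: V − E + F = 2, so F = 2 − 44 + 82 = 40.

40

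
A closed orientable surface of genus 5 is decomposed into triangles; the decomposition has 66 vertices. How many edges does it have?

222

χ = 2 − 2·5 = -8, and every face is a triangle so 3F = 2E.
V − E + F = -8 with E = 3F/2 gives 66 − (3/2 − 1)·F = -8, so F = 148 and E = 222.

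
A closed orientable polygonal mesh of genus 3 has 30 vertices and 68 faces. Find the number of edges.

102

For a closed orientable surface of genus 3, χ = 2 − 2·3 = -4.
E = V + F − (-4) = 30 + 68 − (-4) = 102.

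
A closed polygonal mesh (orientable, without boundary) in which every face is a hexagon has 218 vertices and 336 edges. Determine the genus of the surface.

4

Every face is a hexagon and each edge borders two faces, so 6F = 2·336, giving F = 112.
χ = V − E + F = 218 − 336 + 112 = -6.
For a closed orientable surface χ = 2 − 2g, so g = (2 − (-6))/2 = 4.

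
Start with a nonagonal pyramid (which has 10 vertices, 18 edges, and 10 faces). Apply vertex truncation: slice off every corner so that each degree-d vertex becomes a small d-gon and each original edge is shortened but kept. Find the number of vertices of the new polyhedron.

36

Truncation replaces each original edge-end by a new vertex, so V′ = 2E = 36.
Each original edge survives, and each old vertex of degree d contributes d new edges; summing degrees gives Σd = 2E, so E′ = E + 2E = 3E = 54.
Each original face survives and each original vertex becomes one new face: F′ = F + V = 20.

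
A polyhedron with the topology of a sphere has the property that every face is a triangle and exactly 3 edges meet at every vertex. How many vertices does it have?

4

Each face has 3 edges and each edge borders two faces, so 2E = 3F.
Each vertex has degree 3, so 3V = 2E and hence V = 3F/3.
Euler: V − E + F = 2 ⇒ (3F/3) − (3F/2) + F = 2.
Multiply by 6: (6 − 9 + 6)F = 12, i.e. 3F = 12.
So F = 4, E = 3·4/2 = 6, V = 3·4/3 = 4.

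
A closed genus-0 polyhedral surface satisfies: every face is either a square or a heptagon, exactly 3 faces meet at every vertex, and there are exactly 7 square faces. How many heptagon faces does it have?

Let x be the number of heptagons; then F = 7 + x.
Edge–face incidences: 2E = 4·7 + 7·x = 28 + 7x.
Every vertex has degree 3, so 3V = 2E.
Euler: V − E + F = 2 ⇒ (2E)/3 − E + (7 + x) = 2.
Multiply by 6: 2·(2E) − 3·(2E) + 6·(7 + x) = 12, i.e. 42 + 6x − (28 + 7x) = 12.
Collecting terms: −x + 14 = 12, so −x = −2, so x = 2.
Then 2E = 28 + 7·2 = 42, so E = 21, V = 2E/3 = 14, F = 7 + 2 = 9.

2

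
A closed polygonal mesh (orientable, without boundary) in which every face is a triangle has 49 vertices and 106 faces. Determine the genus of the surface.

3

Every face is a triangle, so 2E = 3·106 = 318, giving E = 159.
χ = V − E + F = 49 − 159 + 106 = -4.
For a closed orientable surface χ = 2 − 2g, so g = (2 − (-4))/2 = 3.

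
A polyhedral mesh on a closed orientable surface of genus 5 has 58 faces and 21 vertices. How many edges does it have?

87

For a closed orientable surface of genus 5, χ = 2 − 2·5 = -8.
E = V + F − (-8) = 21 + 58 − (-8) = 87.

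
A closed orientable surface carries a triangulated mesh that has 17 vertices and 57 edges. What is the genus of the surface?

2

Every face is a triangle and each edge borders two faces, so 3F = 2·57, giving F = 38.
χ = V − E + F = 17 − 57 + 38 = -2.
For a closed orientable surface χ = 2 − 2g, so g = (2 − (-2))/2 = 2.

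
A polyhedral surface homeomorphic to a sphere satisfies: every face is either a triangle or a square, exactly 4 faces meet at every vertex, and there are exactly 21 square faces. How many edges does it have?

Let x be the number of triangles; then F = 21 + x.
Edge–face incidences: 2E = 4·21 + 3·x = 84 + 3x.
Every vertex has degree 4, so 4V = 2E.
Euler: V − E + F = 2 ⇒ (2E)/4 − E + (21 + x) = 2.
Multiply by 8: 2·(2E) − 4·(2E) + 8·(21 + x) = 16, i.e. 168 + 8x − 2·(84 + 3x) = 16.
Collecting terms: 2x = 16, so x = 8.
Then 2E = 84 + 3·8 = 108, so E = 54, V = 2E/4 = 27, F = 21 + 8 = 29.

54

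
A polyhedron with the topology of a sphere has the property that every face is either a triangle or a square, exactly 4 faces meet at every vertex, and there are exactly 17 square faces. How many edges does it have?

Let x be the number of triangles; then F = 17 + x.
Edge–face incidences: 2E = 4·17 + 3·x = 68 + 3x.
Every vertex has degree 4, so 4V = 2E.
Euler: V − E + F = 2 ⇒ (2E)/4 − E + (17 + x) = 2.
Multiply by 8: 2·(2E) − 4·(2E) + 8·(17 + x) = 16, i.e. 136 + 8x − 2·(68 + 3x) = 16.
Collecting terms: 2x = 16, so x = 8.
Then 2E = 68 + 3·8 = 92, so E = 46, V = 2E/4 = 23, F = 17 + 8 = 25.

46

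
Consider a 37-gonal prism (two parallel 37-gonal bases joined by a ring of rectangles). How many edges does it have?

A prism on an n-gon has two n-gon bases and n rectangular sides: V = 2·37 = 74, E = 3·37 = 111, F = 37 + 2 = 39.

111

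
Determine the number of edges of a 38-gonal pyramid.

76

A pyramid on an n-gon base has one n-gon and n triangles: V = 38 + 1 = 39, E = 2·38 = 76, F = 38 + 1 = 39.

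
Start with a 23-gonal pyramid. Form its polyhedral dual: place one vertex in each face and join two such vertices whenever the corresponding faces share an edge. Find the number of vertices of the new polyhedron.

The base solid has V = 24, E = 46, F = 24.
The dual swaps V and F and preserves E: V′ = F = 24, E′ = E = 46, F′ = V = 24.

24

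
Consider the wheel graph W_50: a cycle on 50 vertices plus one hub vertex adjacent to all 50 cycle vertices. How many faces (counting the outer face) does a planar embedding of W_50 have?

51

W_50 has V = 50 + 1 = 51 vertices and E = 2·50 = 100 edges.
By Euler's formula F = 2 − V + E = 2 − 51 + 100 = 51.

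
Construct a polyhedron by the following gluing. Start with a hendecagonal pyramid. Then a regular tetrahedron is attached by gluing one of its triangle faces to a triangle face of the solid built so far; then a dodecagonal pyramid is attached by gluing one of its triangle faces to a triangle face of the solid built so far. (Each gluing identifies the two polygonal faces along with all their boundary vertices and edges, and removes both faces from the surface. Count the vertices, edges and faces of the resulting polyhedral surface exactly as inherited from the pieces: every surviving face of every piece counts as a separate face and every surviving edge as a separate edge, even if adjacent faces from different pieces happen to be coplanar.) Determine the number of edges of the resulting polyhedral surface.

46

A hendecagonal pyramid: V=12, E=22, F=12.
Attach a regular tetrahedron (V=4, E=6, F=4) along a 3-gon: merge 3 vertices and 3 edges, delete both glued faces → V=13, E=25, F=14.
Attach a dodecagonal pyramid (V=13, E=24, F=13) along a 3-gon: merge 3 vertices and 3 edges, delete both glued faces → V=23, E=46, F=25.
Check: V − E + F = 23 − 46 + 25 = 2.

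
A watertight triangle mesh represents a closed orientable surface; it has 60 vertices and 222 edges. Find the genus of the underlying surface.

Every face is a triangle and each edge borders two faces, so 3F = 2·222, giving F = 148.
χ = V − E + F = 60 − 222 + 148 = -14.
For a closed orientable surface χ = 2 − 2g, so g = (2 − (-14))/2 = 8.

8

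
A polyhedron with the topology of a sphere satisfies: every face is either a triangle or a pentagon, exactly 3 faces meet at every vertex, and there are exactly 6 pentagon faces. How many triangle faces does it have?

2

Let x be the number of triangles; then F = 6 + x.
Edge–face incidences: 2E = 5·6 + 3·x = 30 + 3x.
Every vertex has degree 3, so 3V = 2E.
Euler: V − E + F = 2 ⇒ (2E)/3 − E + (6 + x) = 2.
Multiply by 6: 2·(2E) − 3·(2E) + 6·(6 + x) = 12, i.e. 36 + 6x − (30 + 3x) = 12.
Collecting terms: 3x + 6 = 12, so 3x = 6, so x = 2.
Then 2E = 30 + 3·2 = 36, so E = 18, V = 2E/3 = 12, F = 6 + 2 = 8.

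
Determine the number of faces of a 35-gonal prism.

A prism on an n-gon has two n-gon bases and n rectangular sides: V = 2·35 = 70, E = 3·35 = 105, F = 35 + 2 = 37.

37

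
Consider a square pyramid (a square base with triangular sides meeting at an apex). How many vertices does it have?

A pyramid on an n-gon base has one n-gon and n triangles: V = 4 + 1 = 5, E = 2·4 = 8, F = 4 + 1 = 5.

5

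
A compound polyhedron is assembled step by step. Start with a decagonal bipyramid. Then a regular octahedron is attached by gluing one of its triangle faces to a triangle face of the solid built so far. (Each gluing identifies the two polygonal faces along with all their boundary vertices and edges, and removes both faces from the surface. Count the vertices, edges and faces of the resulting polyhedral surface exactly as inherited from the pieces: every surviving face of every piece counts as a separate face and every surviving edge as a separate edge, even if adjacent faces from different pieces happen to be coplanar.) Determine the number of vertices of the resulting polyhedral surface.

A decagonal bipyramid: V=12, E=30, F=20.
Attach a regular octahedron (V=6, E=12, F=8) along a 3-gon: merge 3 vertices and 3 edges, delete both glued faces → V=15, E=39, F=26.
Check: V − E + F = 15 − 39 + 26 = 2.

15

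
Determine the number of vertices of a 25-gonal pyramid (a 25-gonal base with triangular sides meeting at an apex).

A pyramid on an n-gon base has one n-gon and n triangles: V = 25 + 1 = 26, E = 2·25 = 50, F = 25 + 1 = 26.

26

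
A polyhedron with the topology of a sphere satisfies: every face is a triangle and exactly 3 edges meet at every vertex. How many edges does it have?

6

Each face has 3 edges and each edge borders two faces, so 2E = 3F.
Each vertex has degree 3, so 3V = 2E and hence V = 3F/3.
Euler: V − E + F = 2 ⇒ (3F/3) − (3F/2) + F = 2.
Multiply by 6: (6 − 9 + 6)F = 12, i.e. 3F = 12.
So F = 4, E = 3·4/2 = 6, V = 3·4/3 = 4.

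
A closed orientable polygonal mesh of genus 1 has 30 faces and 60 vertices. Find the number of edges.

90

For a closed orientable surface of genus 1, χ = 2 − 2·1 = 0.
E = V + F − (0) = 60 + 30 − (0) = 90.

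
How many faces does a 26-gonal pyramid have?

A pyramid on an n-gon base has one n-gon and n triangles: V = 26 + 1 = 27, E = 2·26 = 52, F = 26 + 1 = 27.
Check: V − E + F = 27 − 52 + 27 = 2.

27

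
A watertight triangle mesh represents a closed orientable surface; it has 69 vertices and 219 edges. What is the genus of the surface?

3

Every face is a triangle and each edge borders two faces, so 3F = 2·219, giving F = 146.
χ = V − E + F = 69 − 219 + 146 = -4.
For a closed orientable surface χ = 2 − 2g, so g = (2 − (-4))/2 = 3.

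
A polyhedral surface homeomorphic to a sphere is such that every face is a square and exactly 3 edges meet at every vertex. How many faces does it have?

6

Each face has 4 edges and each edge borders two faces, so 2E = 4F.
Each vertex has degree 3, so 3V = 2E and hence V = 4F/3.
Euler: V − E + F = 2 ⇒ (4F/3) − (4F/2) + F = 2.
Multiply by 6: (8 − 12 + 6)F = 12, i.e. 2F = 12.
So F = 6, E = 4·6/2 = 12, V = 4·6/3 = 8.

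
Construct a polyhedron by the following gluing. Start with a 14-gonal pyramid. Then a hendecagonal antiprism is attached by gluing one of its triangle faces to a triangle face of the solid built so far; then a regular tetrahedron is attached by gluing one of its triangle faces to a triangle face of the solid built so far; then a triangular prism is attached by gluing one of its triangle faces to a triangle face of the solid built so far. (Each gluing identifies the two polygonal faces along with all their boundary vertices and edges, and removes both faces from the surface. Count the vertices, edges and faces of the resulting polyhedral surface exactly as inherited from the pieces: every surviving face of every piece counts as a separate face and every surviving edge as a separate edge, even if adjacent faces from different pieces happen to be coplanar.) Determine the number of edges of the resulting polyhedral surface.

78

A 14-gonal pyramid: V=15, E=28, F=15.
Attach a hendecagonal antiprism (V=22, E=44, F=24) along a 3-gon: merge 3 vertices and 3 edges, delete both glued faces → V=34, E=69, F=37.
Attach a regular tetrahedron (V=4, E=6, F=4) along a 3-gon: merge 3 vertices and 3 edges, delete both glued faces → V=35, E=72, F=39.
Attach a triangular prism (V=6, E=9, F=5) along a 3-gon: merge 3 vertices and 3 edges, delete both glued faces → V=38, E=78, F=42.
Check: V − E + F = 38 − 78 + 42 = 2.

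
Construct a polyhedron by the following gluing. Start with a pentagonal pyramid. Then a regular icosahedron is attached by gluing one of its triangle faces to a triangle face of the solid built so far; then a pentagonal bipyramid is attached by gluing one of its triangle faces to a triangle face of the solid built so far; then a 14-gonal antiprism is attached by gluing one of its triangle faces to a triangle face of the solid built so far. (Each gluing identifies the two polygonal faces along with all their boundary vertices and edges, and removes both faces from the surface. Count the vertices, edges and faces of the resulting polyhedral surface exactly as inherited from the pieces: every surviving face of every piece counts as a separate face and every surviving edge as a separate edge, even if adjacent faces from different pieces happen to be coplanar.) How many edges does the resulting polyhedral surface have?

102

A pentagonal pyramid: V=6, E=10, F=6.
Attach a regular icosahedron (V=12, E=30, F=20) along a 3-gon: merge 3 vertices and 3 edges, delete both glued faces → V=15, E=37, F=24.
Attach a pentagonal bipyramid (V=7, E=15, F=10) along a 3-gon: merge 3 vertices and 3 edges, delete both glued faces → V=19, E=49, F=32.
Attach a 14-gonal antiprism (V=28, E=56, F=30) along a 3-gon: merge 3 vertices and 3 edges, delete both glued faces → V=44, E=102, F=60.
Check: V − E + F = 44 − 102 + 60 = 2.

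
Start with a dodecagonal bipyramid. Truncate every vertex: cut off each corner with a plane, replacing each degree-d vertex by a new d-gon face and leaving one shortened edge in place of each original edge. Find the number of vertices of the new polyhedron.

The base solid has V = 14, E = 36, F = 24.
Truncation replaces each original edge-end by a new vertex, so V′ = 2E = 72.
Each original edge survives, and each old vertex of degree d contributes d new edges; summing degrees gives Σd = 2E, so E′ = E + 2E = 3E = 108.
Each original face survives and each original vertex becomes one new face: F′ = F + V = 38.

72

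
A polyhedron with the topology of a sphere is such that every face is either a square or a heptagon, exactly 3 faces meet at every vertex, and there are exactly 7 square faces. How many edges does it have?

21

Let x be the number of heptagons; then F = 7 + x.
Edge–face incidences: 2E = 4·7 + 7·x = 28 + 7x.
Every vertex has degree 3, so 3V = 2E.
Euler: V − E + F = 2 ⇒ (2E)/3 − E + (7 + x) = 2.
Multiply by 6: 2·(2E) − 3·(2E) + 6·(7 + x) = 12, i.e. 42 + 6x − (28 + 7x) = 12.
Collecting terms: −x + 14 = 12, so −x = −2, so x = 2.
Then 2E = 28 + 7·2 = 42, so E = 21, V = 2E/3 = 14, F = 7 + 2 = 9.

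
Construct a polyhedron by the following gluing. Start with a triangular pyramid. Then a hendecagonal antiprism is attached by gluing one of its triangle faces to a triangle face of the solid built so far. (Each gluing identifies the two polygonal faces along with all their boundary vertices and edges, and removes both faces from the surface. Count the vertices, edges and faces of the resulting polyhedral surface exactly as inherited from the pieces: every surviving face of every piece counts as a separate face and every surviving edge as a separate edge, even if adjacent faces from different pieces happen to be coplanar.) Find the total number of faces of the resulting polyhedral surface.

26

A triangular pyramid: V=4, E=6, F=4.
Attach a hendecagonal antiprism (V=22, E=44, F=24) along a 3-gon: merge 3 vertices and 3 edges, delete both glued faces → V=23, E=47, F=26.
Check: V − E + F = 23 − 47 + 26 = 2.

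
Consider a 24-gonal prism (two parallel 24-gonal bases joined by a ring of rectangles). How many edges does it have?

A prism on an n-gon has two n-gon bases and n rectangular sides: V = 2·24 = 48, E = 3·24 = 72, F = 24 + 2 = 26.

72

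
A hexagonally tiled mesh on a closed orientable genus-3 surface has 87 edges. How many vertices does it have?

54

χ = 2 − 2·3 = -4, and every face is a hexagon so 6F = 2E.
F = 2E/6 = 29. Then V = -4 + E − F = -4 + 87 − 29 = 54.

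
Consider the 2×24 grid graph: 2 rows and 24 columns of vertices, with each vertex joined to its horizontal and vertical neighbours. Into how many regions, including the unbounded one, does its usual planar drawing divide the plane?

The grid has V = 2·24 = 48 vertices and E = 2·23 + 24·1 = 70 edges.
F = 2 − V + E = 2 − 48 + 70 = 24.

24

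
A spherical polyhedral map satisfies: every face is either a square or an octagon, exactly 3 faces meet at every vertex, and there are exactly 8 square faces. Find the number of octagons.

Let x be the number of octagons; then F = 8 + x.
Edge–face incidences: 2E = 4·8 + 8·x = 32 + 8x.
Every vertex has degree 3, so 3V = 2E.
Euler: V − E + F = 2 ⇒ (2E)/3 − E + (8 + x) = 2.
Multiply by 6: 2·(2E) − 3·(2E) + 6·(8 + x) = 12, i.e. 48 + 6x − (32 + 8x) = 12.
Collecting terms: −2x + 16 = 12, so −2x = −4, so x = 2.
Then 2E = 32 + 8·2 = 48, so E = 24, V = 2E/3 = 16, F = 8 + 2 = 10.

2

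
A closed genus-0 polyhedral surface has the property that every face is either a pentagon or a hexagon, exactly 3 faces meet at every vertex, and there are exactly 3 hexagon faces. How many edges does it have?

39

Let x be the number of pentagons; then F = 3 + x.
Edge–face incidences: 2E = 6·3 + 5·x = 18 + 5x.
Every vertex has degree 3, so 3V = 2E.
Euler: V − E + F = 2 ⇒ (2E)/3 − E + (3 + x) = 2.
Multiply by 6: 2·(2E) − 3·(2E) + 6·(3 + x) = 12, i.e. 18 + 6x − (18 + 5x) = 12.
Collecting terms: x = 12.
Then 2E = 18 + 5·12 = 78, so E = 39, V = 2E/3 = 26, F = 3 + 12 = 15.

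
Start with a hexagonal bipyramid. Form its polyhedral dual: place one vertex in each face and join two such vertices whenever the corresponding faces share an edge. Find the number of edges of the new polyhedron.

The base solid has V = 8, E = 18, F = 12.
The dual swaps V and F and preserves E: V′ = F = 12, E′ = E = 18, F′ = V = 8.

18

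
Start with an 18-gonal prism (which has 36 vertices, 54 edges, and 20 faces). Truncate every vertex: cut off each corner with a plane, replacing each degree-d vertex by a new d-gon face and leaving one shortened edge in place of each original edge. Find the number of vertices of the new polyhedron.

Truncation replaces each original edge-end by a new vertex, so V′ = 2E = 108.
Each original edge survives, and each old vertex of degree d contributes d new edges; summing degrees gives Σd = 2E, so E′ = E + 2E = 3E = 162.
Each original face survives and each original vertex becomes one new face: F′ = F + V = 56.

108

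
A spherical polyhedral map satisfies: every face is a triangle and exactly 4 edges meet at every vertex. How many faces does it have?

Each face has 3 edges and each edge borders two faces, so 2E = 3F.
Each vertex has degree 4, so 4V = 2E and hence V = 3F/4.
Euler: V − E + F = 2 ⇒ (3F/4) − (3F/2) + F = 2.
Multiply by 8: (6 − 12 + 8)F = 16, i.e. 2F = 16.
So F = 8, E = 3·8/2 = 12, V = 3·8/4 = 6.

8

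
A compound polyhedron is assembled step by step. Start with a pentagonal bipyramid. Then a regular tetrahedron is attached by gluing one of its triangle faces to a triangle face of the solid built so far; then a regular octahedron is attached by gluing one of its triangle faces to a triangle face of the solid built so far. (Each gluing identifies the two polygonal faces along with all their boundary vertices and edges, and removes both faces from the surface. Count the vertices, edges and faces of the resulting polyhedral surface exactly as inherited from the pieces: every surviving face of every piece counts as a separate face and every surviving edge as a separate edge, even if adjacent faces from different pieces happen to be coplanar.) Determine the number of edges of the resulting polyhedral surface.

27

A pentagonal bipyramid: V=7, E=15, F=10.
Attach a regular tetrahedron (V=4, E=6, F=4) along a 3-gon: merge 3 vertices and 3 edges, delete both glued faces → V=8, E=18, F=12.
Attach a regular octahedron (V=6, E=12, F=8) along a 3-gon: merge 3 vertices and 3 edges, delete both glued faces → V=11, E=27, F=18.
Check: V − E + F = 11 − 27 + 18 = 2.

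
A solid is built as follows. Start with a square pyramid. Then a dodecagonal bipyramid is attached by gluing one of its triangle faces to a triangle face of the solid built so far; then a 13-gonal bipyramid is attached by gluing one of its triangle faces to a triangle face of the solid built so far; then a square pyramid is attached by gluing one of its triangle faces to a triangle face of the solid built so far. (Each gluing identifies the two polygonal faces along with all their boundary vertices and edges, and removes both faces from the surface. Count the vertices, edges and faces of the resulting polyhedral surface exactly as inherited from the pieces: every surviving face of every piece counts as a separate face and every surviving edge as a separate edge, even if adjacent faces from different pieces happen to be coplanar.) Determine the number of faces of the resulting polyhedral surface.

54

A square pyramid: V=5, E=8, F=5.
Attach a dodecagonal bipyramid (V=14, E=36, F=24) along a 3-gon: merge 3 vertices and 3 edges, delete both glued faces → V=16, E=41, F=27.
Attach a 13-gonal bipyramid (V=15, E=39, F=26) along a 3-gon: merge 3 vertices and 3 edges, delete both glued faces → V=28, E=77, F=51.
Attach a square pyramid (V=5, E=8, F=5) along a 3-gon: merge 3 vertices and 3 edges, delete both glued faces → V=30, E=82, F=54.
Check: V − E + F = 30 − 82 + 54 = 2.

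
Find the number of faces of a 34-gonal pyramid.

A pyramid on an n-gon base has one n-gon and n triangles: V = 34 + 1 = 35, E = 2·34 = 68, F = 34 + 1 = 35.
Check: V − E + F = 35 − 68 + 35 = 2.

35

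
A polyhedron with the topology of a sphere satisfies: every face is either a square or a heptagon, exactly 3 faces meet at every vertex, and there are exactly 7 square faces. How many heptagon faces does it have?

2

Let x be the number of heptagons; then F = 7 + x.
Edge–face incidences: 2E = 4·7 + 7·x = 28 + 7x.
Every vertex has degree 3, so 3V = 2E.
Euler: V − E + F = 2 ⇒ (2E)/3 − E + (7 + x) = 2.
Multiply by 6: 2·(2E) − 3·(2E) + 6·(7 + x) = 12, i.e. 42 + 6x − (28 + 7x) = 12.
Collecting terms: −x + 14 = 12, so −x = −2, so x = 2.
Then 2E = 28 + 7·2 = 42, so E = 21, V = 2E/3 = 14, F = 7 + 2 = 9.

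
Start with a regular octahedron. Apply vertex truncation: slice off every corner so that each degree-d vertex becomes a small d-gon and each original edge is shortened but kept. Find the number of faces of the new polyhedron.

The base solid has V = 6, E = 12, F = 8.
Truncation replaces each original edge-end by a new vertex, so V′ = 2E = 24.
Each original edge survives, and each old vertex of degree d contributes d new edges; summing degrees gives Σd = 2E, so E′ = E + 2E = 3E = 36.
Each original face survives and each original vertex becomes one new face: F′ = F + V = 14.

14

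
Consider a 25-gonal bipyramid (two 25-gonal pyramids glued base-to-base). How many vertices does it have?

A bipyramid over an n-gon has 2n triangular faces and n + 2 vertices: V = 25 + 2 = 27, E = 3·25 = 75, F = 2·25 = 50.
Check: V − E + F = 27 − 75 + 50 = 2.

27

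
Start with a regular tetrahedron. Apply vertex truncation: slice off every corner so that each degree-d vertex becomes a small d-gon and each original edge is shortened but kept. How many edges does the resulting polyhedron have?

18

The base solid has V = 4, E = 6, F = 4.
Truncation replaces each original edge-end by a new vertex, so V′ = 2E = 12.
Each original edge survives, and each old vertex of degree d contributes d new edges; summing degrees gives Σd = 2E, so E′ = E + 2E = 3E = 18.
Each original face survives and each original vertex becomes one new face: F′ = F + V = 8.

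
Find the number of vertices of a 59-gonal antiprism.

118

An antiprism on an n-gon has two n-gon caps and 2n triangles: V = 2·59 = 118, E = 4·59 = 236, F = 2·59 + 2 = 120.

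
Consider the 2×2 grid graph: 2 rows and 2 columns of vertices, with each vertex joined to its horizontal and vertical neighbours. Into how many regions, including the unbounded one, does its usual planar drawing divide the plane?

The grid has V = 2·2 = 4 vertices and E = 2·1 + 2·1 = 4 edges.
F = 2 − V + E = 2 − 4 + 4 = 2.

2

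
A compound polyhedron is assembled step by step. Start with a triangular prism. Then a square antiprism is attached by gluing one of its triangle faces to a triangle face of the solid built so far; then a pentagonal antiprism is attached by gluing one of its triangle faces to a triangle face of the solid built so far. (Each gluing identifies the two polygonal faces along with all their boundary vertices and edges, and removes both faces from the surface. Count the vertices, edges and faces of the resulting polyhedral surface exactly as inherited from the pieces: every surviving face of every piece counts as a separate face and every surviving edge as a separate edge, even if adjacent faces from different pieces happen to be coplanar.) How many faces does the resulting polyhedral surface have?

A triangular prism: V=6, E=9, F=5.
Attach a square antiprism (V=8, E=16, F=10) along a 3-gon: merge 3 vertices and 3 edges, delete both glued faces → V=11, E=22, F=13.
Attach a pentagonal antiprism (V=10, E=20, F=12) along a 3-gon: merge 3 vertices and 3 edges, delete both glued faces → V=18, E=39, F=23.
Check: V − E + F = 18 − 39 + 23 = 2.

23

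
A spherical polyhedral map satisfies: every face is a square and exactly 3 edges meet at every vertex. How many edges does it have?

Each face has 4 edges and each edge borders two faces, so 2E = 4F.
Each vertex has degree 3, so 3V = 2E and hence V = 4F/3.
Euler: V − E + F = 2 ⇒ (4F/3) − (4F/2) + F = 2.
Multiply by 6: (8 − 12 + 6)F = 12, i.e. 2F = 12.
So F = 6, E = 4·6/2 = 12, V = 4·6/3 = 8.

12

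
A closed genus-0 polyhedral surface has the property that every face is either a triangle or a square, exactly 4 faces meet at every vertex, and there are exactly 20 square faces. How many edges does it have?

52

Let x be the number of triangles; then F = 20 + x.
Edge–face incidences: 2E = 4·20 + 3·x = 80 + 3x.
Every vertex has degree 4, so 4V = 2E.
Euler: V − E + F = 2 ⇒ (2E)/4 − E + (20 + x) = 2.
Multiply by 8: 2·(2E) − 4·(2E) + 8·(20 + x) = 16, i.e. 160 + 8x − 2·(80 + 3x) = 16.
Collecting terms: 2x = 16, so x = 8.
Then 2E = 80 + 3·8 = 104, so E = 52, V = 2E/4 = 26, F = 20 + 8 = 28.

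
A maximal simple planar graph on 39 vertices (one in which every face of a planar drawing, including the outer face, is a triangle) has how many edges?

In a plane triangulation 3F = 2E and V − E + F = 2, so E = 3V − 6 = 3·39 − 6 = 111.

111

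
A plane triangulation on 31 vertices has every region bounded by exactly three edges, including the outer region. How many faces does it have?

In a plane triangulation 3F = 2E and V − E + F = 2, so F = 2V − 4 = 2·31 − 4 = 58.

58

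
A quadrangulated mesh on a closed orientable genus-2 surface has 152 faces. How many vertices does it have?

χ = 2 − 2·2 = -2, and every face is a square so 4F = 2E.
E = 4·152/2 = 304. Then V = -2 + E − F = -2 + 304 − 152 = 150.

150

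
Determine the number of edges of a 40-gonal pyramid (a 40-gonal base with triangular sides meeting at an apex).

A pyramid on an n-gon base has one n-gon and n triangles: V = 40 + 1 = 41, E = 2·40 = 80, F = 40 + 1 = 41.

80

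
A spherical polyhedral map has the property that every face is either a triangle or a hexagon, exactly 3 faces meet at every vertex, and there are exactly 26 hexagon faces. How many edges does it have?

Let x be the number of triangles; then F = 26 + x.
Edge–face incidences: 2E = 6·26 + 3·x = 156 + 3x.
Every vertex has degree 3, so 3V = 2E.
Euler: V − E + F = 2 ⇒ (2E)/3 − E + (26 + x) = 2.
Multiply by 6: 2·(2E) − 3·(2E) + 6·(26 + x) = 12, i.e. 156 + 6x − (156 + 3x) = 12.
Collecting terms: 3x = 12, so x = 4.
Then 2E = 156 + 3·4 = 168, so E = 84, V = 2E/3 = 56, F = 26 + 4 = 30.

84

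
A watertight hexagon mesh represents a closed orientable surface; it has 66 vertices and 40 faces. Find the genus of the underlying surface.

8

Every face is a hexagon, so 2E = 6·40 = 240, giving E = 120.
χ = V − E + F = 66 − 120 + 40 = -14.
For a closed orientable surface χ = 2 − 2g, so g = (2 − (-14))/2 = 8.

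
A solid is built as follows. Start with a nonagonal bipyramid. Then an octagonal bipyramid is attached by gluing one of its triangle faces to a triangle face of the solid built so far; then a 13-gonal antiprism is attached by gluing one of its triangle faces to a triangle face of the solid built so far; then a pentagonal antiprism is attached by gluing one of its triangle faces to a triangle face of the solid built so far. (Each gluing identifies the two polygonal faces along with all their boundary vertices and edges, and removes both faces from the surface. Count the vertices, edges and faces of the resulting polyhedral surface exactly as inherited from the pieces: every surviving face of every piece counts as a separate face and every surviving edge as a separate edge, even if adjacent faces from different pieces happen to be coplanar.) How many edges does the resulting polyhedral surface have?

114

A nonagonal bipyramid: V=11, E=27, F=18.
Attach an octagonal bipyramid (V=10, E=24, F=16) along a 3-gon: merge 3 vertices and 3 edges, delete both glued faces → V=18, E=48, F=32.
Attach a 13-gonal antiprism (V=26, E=52, F=28) along a 3-gon: merge 3 vertices and 3 edges, delete both glued faces → V=41, E=97, F=58.
Attach a pentagonal antiprism (V=10, E=20, F=12) along a 3-gon: merge 3 vertices and 3 edges, delete both glued faces → V=48, E=114, F=68.
Check: V − E + F = 48 − 114 + 68 = 2.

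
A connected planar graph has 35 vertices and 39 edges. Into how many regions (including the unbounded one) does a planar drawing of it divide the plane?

Euler's formula for a connected plane graph: V − E + F = 2, so F = 2 − 35 + 39 = 6.

6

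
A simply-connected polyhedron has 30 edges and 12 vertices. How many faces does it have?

Here V − E + F = 2.
F = 2 − V + E = 2 − 12 + 30 = 20.

20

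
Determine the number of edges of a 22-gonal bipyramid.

66

A bipyramid over an n-gon has 2n triangular faces and n + 2 vertices: V = 22 + 2 = 24, E = 3·22 = 66, F = 2·22 = 44.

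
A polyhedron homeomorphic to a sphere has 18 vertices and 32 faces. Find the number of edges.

48

Here V − E + F = 2.
E = V + F − (2) = 18 + 32 − (2) = 48.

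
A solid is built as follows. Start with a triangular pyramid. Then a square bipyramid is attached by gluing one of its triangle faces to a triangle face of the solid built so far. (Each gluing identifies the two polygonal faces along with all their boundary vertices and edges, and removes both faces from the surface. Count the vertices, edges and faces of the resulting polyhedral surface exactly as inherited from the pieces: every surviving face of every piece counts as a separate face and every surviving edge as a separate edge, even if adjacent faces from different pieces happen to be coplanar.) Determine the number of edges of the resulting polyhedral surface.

15

A triangular pyramid: V=4, E=6, F=4.
Attach a square bipyramid (V=6, E=12, F=8) along a 3-gon: merge 3 vertices and 3 edges, delete both glued faces → V=7, E=15, F=10.
Check: V − E + F = 7 − 15 + 10 = 2.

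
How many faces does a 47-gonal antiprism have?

96

An antiprism on an n-gon has two n-gon caps and 2n triangles: V = 2·47 = 94, E = 4·47 = 188, F = 2·47 + 2 = 96.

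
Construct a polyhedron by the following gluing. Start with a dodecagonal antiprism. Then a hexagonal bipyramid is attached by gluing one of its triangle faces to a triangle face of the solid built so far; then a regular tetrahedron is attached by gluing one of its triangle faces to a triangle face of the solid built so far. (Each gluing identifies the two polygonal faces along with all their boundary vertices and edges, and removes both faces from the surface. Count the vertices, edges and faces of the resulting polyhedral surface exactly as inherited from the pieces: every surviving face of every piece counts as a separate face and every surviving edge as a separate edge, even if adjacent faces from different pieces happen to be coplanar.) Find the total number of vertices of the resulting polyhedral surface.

30

A dodecagonal antiprism: V=24, E=48, F=26.
Attach a hexagonal bipyramid (V=8, E=18, F=12) along a 3-gon: merge 3 vertices and 3 edges, delete both glued faces → V=29, E=63, F=36.
Attach a regular tetrahedron (V=4, E=6, F=4) along a 3-gon: merge 3 vertices and 3 edges, delete both glued faces → V=30, E=66, F=38.
Check: V − E + F = 30 − 66 + 38 = 2.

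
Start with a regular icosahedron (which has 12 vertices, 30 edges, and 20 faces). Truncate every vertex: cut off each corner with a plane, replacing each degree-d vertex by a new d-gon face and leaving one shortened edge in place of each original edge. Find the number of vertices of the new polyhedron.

Truncation replaces each original edge-end by a new vertex, so V′ = 2E = 60.
Each original edge survives, and each old vertex of degree d contributes d new edges; summing degrees gives Σd = 2E, so E′ = E + 2E = 3E = 90.
Each original face survives and each original vertex becomes one new face: F′ = F + V = 32.

60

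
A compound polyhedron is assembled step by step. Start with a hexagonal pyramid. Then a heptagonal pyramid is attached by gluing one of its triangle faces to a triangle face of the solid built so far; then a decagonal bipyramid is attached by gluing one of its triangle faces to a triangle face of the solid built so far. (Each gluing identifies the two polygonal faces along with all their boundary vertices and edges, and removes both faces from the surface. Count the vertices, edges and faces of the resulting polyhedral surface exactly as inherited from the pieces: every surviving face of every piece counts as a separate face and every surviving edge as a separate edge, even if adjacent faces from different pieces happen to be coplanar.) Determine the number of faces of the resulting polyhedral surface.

31

A hexagonal pyramid: V=7, E=12, F=7.
Attach a heptagonal pyramid (V=8, E=14, F=8) along a 3-gon: merge 3 vertices and 3 edges, delete both glued faces → V=12, E=23, F=13.
Attach a decagonal bipyramid (V=12, E=30, F=20) along a 3-gon: merge 3 vertices and 3 edges, delete both glued faces → V=21, E=50, F=31.
Check: V − E + F = 21 − 50 + 31 = 2.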